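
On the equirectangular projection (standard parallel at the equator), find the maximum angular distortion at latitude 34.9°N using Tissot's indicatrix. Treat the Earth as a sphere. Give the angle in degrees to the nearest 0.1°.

In the plate carrée (x = Rλ, y = Rφ), meridians are true-scale (h = 1) and parallels are stretched by k = sec φ.
At 34.9°: h = 1.000, k = 1.219; principal scales a = 1.219, b = 1.000.
sin(ω/2) = (a − b)/(a + b) = 0.2193/2.219 = 0.09881, so ω = 2 arcsin(0.09881) ≈ 11.3°.

11.3°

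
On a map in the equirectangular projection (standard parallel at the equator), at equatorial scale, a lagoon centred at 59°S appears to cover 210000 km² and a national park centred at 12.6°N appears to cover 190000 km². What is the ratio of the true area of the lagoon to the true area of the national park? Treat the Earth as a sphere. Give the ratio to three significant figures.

0.583

Plate carrée has h = 1 and k = sec φ, giving areal scale sec φ; true area = (apparent area) · cos φ.
True area of lagoon: 210000 × cos(59°) = 210000 × 0.5150 = 108200 km².
True area of national park: 190000 × cos(12.6°) = 190000 × 0.9759 = 185400 km².
Ratio = 108200 / 185400 ≈ 0.583.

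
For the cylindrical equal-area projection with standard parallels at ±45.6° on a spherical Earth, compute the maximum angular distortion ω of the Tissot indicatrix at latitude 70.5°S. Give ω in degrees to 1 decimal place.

Cylindrical equal-area (φ₀ = 45.6°): h = cos φ / cos 45.6° along meridians, k = cos 45.6° / cos φ along parallels; h·k = 1.
At 70.5°: h = 0.4771, k = 2.096; principal scales a = 2.096, b = 0.4771.
sin(ω/2) = (a − b)/(a + b) = 1.619/2.573 = 0.6292, so ω = 2 arcsin(0.6292) ≈ 78.0°.

78.0°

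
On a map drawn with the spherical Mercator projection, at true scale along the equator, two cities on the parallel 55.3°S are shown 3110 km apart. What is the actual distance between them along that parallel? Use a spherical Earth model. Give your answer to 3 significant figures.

The Mercator projection is conformal; its linear scale factor is the same in every direction and equals sec φ = 1/cos φ.
Along the parallel at 55.3°, map distances are exaggerated by k = sec 55.3° = 1.757.
True distance = 3110 / 1.757 = 3110 × cos 55.3° ≈ 1770 km.

1770 km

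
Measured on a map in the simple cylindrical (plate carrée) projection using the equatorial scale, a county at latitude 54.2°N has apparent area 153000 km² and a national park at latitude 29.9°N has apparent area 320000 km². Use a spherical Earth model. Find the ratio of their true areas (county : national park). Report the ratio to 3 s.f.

Plate carrée has h = 1 and k = sec φ, giving areal scale sec φ; true area = (apparent area) · cos φ.
True area of county: 153000 × cos(54.2°) = 153000 × 0.5850 = 89500 km².
True area of national park: 320000 × cos(29.9°) = 320000 × 0.8669 = 277400 km².
Ratio = 89500 / 277400 ≈ 0.323.

0.323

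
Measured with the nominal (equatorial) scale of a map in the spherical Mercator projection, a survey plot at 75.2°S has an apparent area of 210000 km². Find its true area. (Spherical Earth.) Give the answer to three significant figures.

13700 km²

For Mercator, h = k = sec φ (a conformal cylindrical projection has a single point scale, 1/cos φ).
Areal scale = k² = sec²φ = 1/cos²(75.2°) = 1/0.2554² = 15.33.
True area = apparent / (areal scale) = 210000 / 15.33 ≈ 13700 km².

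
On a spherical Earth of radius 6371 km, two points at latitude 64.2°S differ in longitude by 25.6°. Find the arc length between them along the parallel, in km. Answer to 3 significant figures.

Arc length along a parallel = R cos φ · Δλ (with Δλ in radians).
= 6371 × cos 64.2° × (25.6° × π/180) = 6371 × 0.4352 × 0.4468 ≈ 1240 km.

1240 km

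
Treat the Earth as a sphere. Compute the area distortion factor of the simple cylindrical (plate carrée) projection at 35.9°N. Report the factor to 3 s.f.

1.23

For the equirectangular projection with φ₀ = 0 (plate carrée), h = 1 along meridians and k = sec φ along parallels.
Areal scale = h·k = 1 × sec φ; at 35.9°, h = 1.000, k = 1.235, so h·k = 1.235.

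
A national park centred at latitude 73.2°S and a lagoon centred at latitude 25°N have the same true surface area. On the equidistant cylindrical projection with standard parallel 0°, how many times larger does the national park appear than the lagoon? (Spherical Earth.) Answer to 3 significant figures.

3.14

Plate carrée maps x = Rλ, y = Rφ. The meridian scale is h = 1 and the parallel scale is k = 1/cos φ = sec φ.
Areal scale at 73.2°: h·k = 1.000 × 3.460 = 3.460.
Areal scale at 25°: h·k = 1.000 × 1.103 = 1.103.
Ratio = 3.460/1.103 ≈ 3.14.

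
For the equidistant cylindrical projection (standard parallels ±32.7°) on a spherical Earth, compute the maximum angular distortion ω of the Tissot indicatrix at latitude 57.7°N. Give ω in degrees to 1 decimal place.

The equidistant cylindrical projection with φ₀ = 32.7° has h = 1 (meridians true) and k = cos φ₀ / cos φ along parallels.
At 57.7°: h = 1.000, k = 1.575; principal scales a = 1.575, b = 1.000.
sin(ω/2) = (a − b)/(a + b) = 0.5748/2.575 = 0.2232, so ω = 2 arcsin(0.2232) ≈ 25.8°.

25.8°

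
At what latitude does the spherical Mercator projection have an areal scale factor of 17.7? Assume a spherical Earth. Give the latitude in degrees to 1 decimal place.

76.2°

Mercator areal scale is sec²φ.
sec²φ = 17.7  ⇒  cos²φ = 0.05650  ⇒  cos φ = 0.2377.
φ = arccos(0.2377) ≈ 76.2°.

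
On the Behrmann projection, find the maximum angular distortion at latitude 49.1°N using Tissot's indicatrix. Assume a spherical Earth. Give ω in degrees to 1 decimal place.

The Behrmann projection is cylindrical equal-area with φ₀ = 30°. Cylindrical equal-area (φ₀ = 30°): h = cos φ / cos 30° along meridians, k = cos 30° / cos φ along parallels; h·k = 1.
At 49.1°: h = 0.7560, k = 1.323; principal scales a = 1.323, b = 0.7560.
sin(ω/2) = (a − b)/(a + b) = 0.5667/2.079 = 0.2726, so ω = 2 arcsin(0.2726) ≈ 31.6°.

31.6°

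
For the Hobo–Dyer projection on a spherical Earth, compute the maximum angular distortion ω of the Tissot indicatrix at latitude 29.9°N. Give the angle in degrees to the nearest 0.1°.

10.1°

The Hobo–Dyer projection is cylindrical equal-area with φ₀ = 37.5°. For cylindrical equal-area with standard parallel φ₀, h = cos φ / cos φ₀ and k = cos φ₀ / cos φ, so h·k = 1.
At 29.9°: h = 1.093, k = 0.9152; principal scales a = 1.093, b = 0.9152.
sin(ω/2) = (a − b)/(a + b) = 0.1775/2.008 = 0.08842, so ω = 2 arcsin(0.08842) ≈ 10.1°.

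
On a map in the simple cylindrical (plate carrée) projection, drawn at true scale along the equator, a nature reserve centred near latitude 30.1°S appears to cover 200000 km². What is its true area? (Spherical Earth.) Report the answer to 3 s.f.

173000 km²

Plate carrée maps x = Rλ, y = Rφ. The meridian scale is h = 1 and the parallel scale is k = 1/cos φ = sec φ.
Areal scale = h·k = 1 × sec φ; at 30.1°, h = 1.000, k = 1.156, so h·k = 1.156.
True area = apparent / (areal scale) = 200000 / 1.156 ≈ 173000 km².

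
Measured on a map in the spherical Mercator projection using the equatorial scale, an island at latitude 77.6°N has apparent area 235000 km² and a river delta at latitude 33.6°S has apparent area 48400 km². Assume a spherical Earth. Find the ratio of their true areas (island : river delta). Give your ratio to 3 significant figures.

Mercator's areal exaggeration is sec²φ; hence true area = (apparent area) · cos²φ.
True area of island: 235000 × cos²(77.6°) = 235000 × 0.04611 = 10840 km².
True area of river delta: 48400 × cos²(33.6°) = 48400 × 0.6938 = 33580 km².
Ratio = 10840 / 33580 ≈ 0.323.

0.323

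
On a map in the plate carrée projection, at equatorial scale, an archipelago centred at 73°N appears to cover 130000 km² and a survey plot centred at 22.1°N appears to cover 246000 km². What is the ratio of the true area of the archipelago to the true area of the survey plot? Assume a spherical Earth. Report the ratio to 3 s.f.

0.167

Plate carrée has h = 1 and k = sec φ, giving areal scale sec φ; true area = (apparent area) · cos φ.
True area of archipelago: 130000 × cos(73°) = 130000 × 0.2924 = 38010 km².
True area of survey plot: 246000 × cos(22.1°) = 246000 × 0.9265 = 227900 km².
Ratio = 38010 / 227900 ≈ 0.167.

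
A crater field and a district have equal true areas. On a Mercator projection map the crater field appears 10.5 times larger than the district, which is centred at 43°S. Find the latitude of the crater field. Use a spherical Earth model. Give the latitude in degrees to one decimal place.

77.0°

On Mercator, (apparent₁)/(apparent₂) = sec²φ₁ / sec²φ₂ when true areas are equal.
cos²φ₂ / cos²φ₁ = 10.5  ⇒  cos φ₁ = cos 43° / √10.5 = 0.7314/3.240 = 0.2257.
φ₁ = arccos(0.2257) ≈ 77.0°.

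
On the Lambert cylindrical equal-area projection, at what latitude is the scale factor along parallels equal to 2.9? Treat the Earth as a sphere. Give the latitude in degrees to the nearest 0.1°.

69.8°

The Lambert cylindrical equal-area projection is the cylindrical equal-area projection with its standard parallel at the equator (φ₀ = 0). For cylindrical equal-area with standard parallel φ₀, h = cos φ / cos φ₀ and k = cos φ₀ / cos φ, so h·k = 1.
k = cos φ₀ / cos φ = 2.9  ⇒  cos φ = cos 0° / 2.9 = 0.3448.
φ = arccos(0.3448) ≈ 69.8°.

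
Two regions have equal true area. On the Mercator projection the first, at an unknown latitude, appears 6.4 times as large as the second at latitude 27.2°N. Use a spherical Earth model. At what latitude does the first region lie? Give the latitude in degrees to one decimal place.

69.4°

Mercator areal scale is sec²φ, so apparent-area ratio = sec²φ₁ / sec²φ₂ = cos²φ₂ / cos²φ₁.
cos²φ₂ / cos²φ₁ = 6.4  ⇒  cos φ₁ = cos 27.2° / √6.4 = 0.8894/2.530 = 0.3516.
φ₁ = arccos(0.3516) ≈ 69.4°.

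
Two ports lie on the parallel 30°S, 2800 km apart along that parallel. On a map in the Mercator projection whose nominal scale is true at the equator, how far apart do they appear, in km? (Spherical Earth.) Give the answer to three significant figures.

The Mercator projection is conformal; its linear scale factor is the same in every direction and equals sec φ = 1/cos φ.
Along the parallel, k = sec 30° = 1/0.8660 = 1.155.
Map distance = 2800 × 1.155 ≈ 3230 km.

3230 km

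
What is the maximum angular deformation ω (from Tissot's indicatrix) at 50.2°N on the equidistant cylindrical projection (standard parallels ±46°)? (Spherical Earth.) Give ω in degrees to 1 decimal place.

4.7°

With standard parallel φ₀ = 46°, the equirectangular projection gives x = Rλ cos φ₀, y = Rφ, so h = 1 and k = cos 46° / cos φ.
At 50.2°: h = 1.000, k = 1.085; principal scales a = 1.085, b = 1.000.
sin(ω/2) = (a − b)/(a + b) = 0.08522/2.085 = 0.04087, so ω = 2 arcsin(0.04087) ≈ 4.7°.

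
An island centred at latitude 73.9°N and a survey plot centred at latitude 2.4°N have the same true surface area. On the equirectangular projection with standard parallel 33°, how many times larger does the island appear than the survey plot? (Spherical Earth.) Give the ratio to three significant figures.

In the equirectangular projection with standard parallel φ₀ = 33° (x = Rλ cos φ₀, y = Rφ), meridians are true-scale (h = 1) and the parallel scale is k = cos φ₀ / cos φ.
Areal scale at 73.9°: h·k = 1.000 × 3.024 = 3.024.
Areal scale at 2.4°: h·k = 1.000 × 0.8394 = 0.8394.
Ratio = 3.024/0.8394 ≈ 3.60.

3.60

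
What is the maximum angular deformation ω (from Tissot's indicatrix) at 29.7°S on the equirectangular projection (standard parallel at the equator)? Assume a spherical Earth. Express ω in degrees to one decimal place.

Plate carrée maps x = Rλ, y = Rφ. The meridian scale is h = 1 and the parallel scale is k = 1/cos φ = sec φ.
At 29.7°: h = 1.000, k = 1.151; principal scales a = 1.151, b = 1.000.
sin(ω/2) = (a − b)/(a + b) = 0.1512/2.151 = 0.07030, so ω = 2 arcsin(0.07030) ≈ 8.1°.

8.1°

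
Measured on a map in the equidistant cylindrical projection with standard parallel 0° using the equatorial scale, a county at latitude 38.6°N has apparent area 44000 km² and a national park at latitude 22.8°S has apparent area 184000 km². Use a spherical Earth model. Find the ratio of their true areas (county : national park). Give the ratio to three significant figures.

On the plate carrée, areal scale = h·k = 1 × sec φ, so true area = apparent × cos φ.
True area of county: 44000 × cos(38.6°) = 44000 × 0.7815 = 34390 km².
True area of national park: 184000 × cos(22.8°) = 184000 × 0.9219 = 169600 km².
Ratio = 34390 / 169600 ≈ 0.203.

0.203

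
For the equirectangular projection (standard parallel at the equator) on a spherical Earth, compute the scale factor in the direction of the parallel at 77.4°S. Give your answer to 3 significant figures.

4.58

For the equirectangular projection with φ₀ = 0 (plate carrée), h = 1 along meridians and k = sec φ along parallels.
k = 1/cos 77.4° = 1/0.2181 = 4.584.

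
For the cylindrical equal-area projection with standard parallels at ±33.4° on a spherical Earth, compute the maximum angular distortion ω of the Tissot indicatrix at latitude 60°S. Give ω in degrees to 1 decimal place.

For cylindrical equal-area with standard parallel φ₀, h = cos φ / cos φ₀ and k = cos φ₀ / cos φ, so h·k = 1.
At 60°: h = 0.5989, k = 1.670; principal scales a = 1.670, b = 0.5989.
sin(ω/2) = (a − b)/(a + b) = 1.071/2.269 = 0.4720, so ω = 2 arcsin(0.4720) ≈ 56.3°.

56.3°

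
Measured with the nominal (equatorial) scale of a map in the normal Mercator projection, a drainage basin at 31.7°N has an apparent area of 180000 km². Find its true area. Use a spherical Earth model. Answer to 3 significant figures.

130000 km²

For Mercator, h = k = sec φ (a conformal cylindrical projection has a single point scale, 1/cos φ).
Areal scale = k² = sec²φ = 1/cos²(31.7°) = 1/0.8508² = 1.381.
True area = apparent / (areal scale) = 180000 / 1.381 ≈ 130000 km².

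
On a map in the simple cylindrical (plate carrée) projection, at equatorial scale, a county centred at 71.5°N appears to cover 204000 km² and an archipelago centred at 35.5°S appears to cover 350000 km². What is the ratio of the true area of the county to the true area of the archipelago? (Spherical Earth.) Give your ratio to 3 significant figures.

0.227

Plate carrée has h = 1 and k = sec φ, giving areal scale sec φ; true area = (apparent area) · cos φ.
True area of county: 204000 × cos(71.5°) = 204000 × 0.3173 = 64730 km².
True area of archipelago: 350000 × cos(35.5°) = 350000 × 0.8141 = 284900 km².
Ratio = 64730 / 284900 ≈ 0.227.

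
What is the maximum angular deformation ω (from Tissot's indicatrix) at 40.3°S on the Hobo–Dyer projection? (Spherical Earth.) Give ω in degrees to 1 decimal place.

The Hobo–Dyer projection is cylindrical equal-area with φ₀ = 37.5°. Cylindrical equal-area (φ₀ = 37.5°): h = cos φ / cos 37.5° along meridians, k = cos 37.5° / cos φ along parallels; h·k = 1.
At 40.3°: h = 0.9613, k = 1.040; principal scales a = 1.040, b = 0.9613.
sin(ω/2) = (a − b)/(a + b) = 0.07891/2.002 = 0.03943, so ω = 2 arcsin(0.03943) ≈ 4.5°.

4.5°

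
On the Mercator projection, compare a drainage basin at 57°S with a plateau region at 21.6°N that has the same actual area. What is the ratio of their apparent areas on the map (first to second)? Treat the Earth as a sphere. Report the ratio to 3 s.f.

2.91

Mercator is conformal with k = sec φ, so areal scale = k² = sec²φ.
At 57°: sec²(57°) = 1/0.5446² = 3.371.
At 21.6°: sec²(21.6°) = 1/0.9298² = 1.157.
Ratio = 3.371/1.157 = cos²(21.6°)/cos²(57°) ≈ 2.91.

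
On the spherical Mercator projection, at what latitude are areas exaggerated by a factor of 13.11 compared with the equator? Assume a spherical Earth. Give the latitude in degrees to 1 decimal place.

74.0°

Mercator areal scale is sec²φ.
sec²φ = 13.11  ⇒  cos²φ = 0.07628  ⇒  cos φ = 0.2762.
φ = arccos(0.2762) ≈ 74.0°.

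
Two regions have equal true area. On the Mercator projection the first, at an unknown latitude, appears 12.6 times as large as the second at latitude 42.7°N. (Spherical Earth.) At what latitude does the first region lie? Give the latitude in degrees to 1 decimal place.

On Mercator, (apparent₁)/(apparent₂) = sec²φ₁ / sec²φ₂ when true areas are equal.
cos²φ₂ / cos²φ₁ = 12.6  ⇒  cos φ₁ = cos 42.7° / √12.6 = 0.7349/3.550 = 0.2070.
φ₁ = arccos(0.2070) ≈ 78.1°.

78.1°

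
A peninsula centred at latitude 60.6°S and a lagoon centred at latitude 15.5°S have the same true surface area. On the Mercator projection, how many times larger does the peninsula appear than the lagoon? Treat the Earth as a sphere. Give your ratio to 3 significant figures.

3.85

Mercator is conformal with k = sec φ, so areal scale = k² = sec²φ.
At 60.6°: sec²(60.6°) = 1/0.4909² = 4.150.
At 15.5°: sec²(15.5°) = 1/0.9636² = 1.077.
Ratio = 4.150/1.077 = cos²(15.5°)/cos²(60.6°) ≈ 3.85.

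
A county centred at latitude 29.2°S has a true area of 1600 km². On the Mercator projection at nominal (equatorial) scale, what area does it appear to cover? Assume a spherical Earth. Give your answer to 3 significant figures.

Mercator is conformal, so the point scale is isotropic: h = k = sec φ = 1/cos φ.
Areal scale = k² = sec²φ = 1/cos²(29.2°) = 1/0.8729² = 1.312.
Apparent area = 1600 × 1.312 ≈ 2100 km².

2100 km²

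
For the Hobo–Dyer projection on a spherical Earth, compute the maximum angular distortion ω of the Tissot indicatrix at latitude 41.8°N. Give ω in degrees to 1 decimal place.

The Hobo–Dyer projection is cylindrical equal-area with φ₀ = 37.5°. Cylindrical equal-area (φ₀ = 37.5°): h = cos φ / cos 37.5° along meridians, k = cos 37.5° / cos φ along parallels; h·k = 1.
At 41.8°: h = 0.9397, k = 1.064; principal scales a = 1.064, b = 0.9397.
sin(ω/2) = (a − b)/(a + b) = 0.1246/2.004 = 0.06217, so ω = 2 arcsin(0.06217) ≈ 7.1°.

7.1°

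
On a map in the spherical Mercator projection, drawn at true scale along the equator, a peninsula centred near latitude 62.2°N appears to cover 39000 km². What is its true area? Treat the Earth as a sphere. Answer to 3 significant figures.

8480 km²

For Mercator, h = k = sec φ (a conformal cylindrical projection has a single point scale, 1/cos φ).
Areal scale = k² = sec²φ = 1/cos²(62.2°) = 1/0.4664² = 4.597.
True area = apparent / (areal scale) = 39000 / 4.597 ≈ 8480 km².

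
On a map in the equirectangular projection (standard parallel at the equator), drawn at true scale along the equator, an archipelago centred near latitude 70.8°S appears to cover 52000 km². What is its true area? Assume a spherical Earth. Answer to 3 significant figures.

For the equirectangular projection with φ₀ = 0 (plate carrée), h = 1 along meridians and k = sec φ along parallels.
Areal scale = h·k = 1 × sec φ; at 70.8°, h = 1.000, k = 3.041, so h·k = 3.041.
True area = apparent / (areal scale) = 52000 / 3.041 ≈ 17100 km².

17100 km²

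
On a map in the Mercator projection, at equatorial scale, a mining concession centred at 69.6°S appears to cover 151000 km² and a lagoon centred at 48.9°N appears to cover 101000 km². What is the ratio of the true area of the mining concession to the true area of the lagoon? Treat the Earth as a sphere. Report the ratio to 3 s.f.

0.420

Mercator's areal exaggeration is sec²φ; hence true area = (apparent area) · cos²φ.
True area of mining concession: 151000 × cos²(69.6°) = 151000 × 0.1215 = 18350 km².
True area of lagoon: 101000 × cos²(48.9°) = 101000 × 0.4321 = 43650 km².
Ratio = 18350 / 43650 ≈ 0.420.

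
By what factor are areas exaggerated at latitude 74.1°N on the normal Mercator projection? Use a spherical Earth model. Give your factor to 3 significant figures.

For Mercator, h = k = sec φ (a conformal cylindrical projection has a single point scale, 1/cos φ).
Areal scale = k² = sec²φ = 1/cos²(74.1°) = 1/0.2740² = 13.32.

13.3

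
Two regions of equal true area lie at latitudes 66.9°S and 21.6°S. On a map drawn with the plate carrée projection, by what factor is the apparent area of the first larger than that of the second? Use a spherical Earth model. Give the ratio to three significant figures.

Plate carrée maps x = Rλ, y = Rφ. The meridian scale is h = 1 and the parallel scale is k = 1/cos φ = sec φ.
Areal scale at 66.9°: h·k = 1.000 × 2.549 = 2.549.
Areal scale at 21.6°: h·k = 1.000 × 1.076 = 1.076.
Ratio = 2.549/1.076 ≈ 2.37.

2.37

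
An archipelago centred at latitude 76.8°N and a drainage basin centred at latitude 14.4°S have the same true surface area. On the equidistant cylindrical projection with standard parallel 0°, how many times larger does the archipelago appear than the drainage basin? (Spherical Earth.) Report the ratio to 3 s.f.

Plate carrée maps x = Rλ, y = Rφ. The meridian scale is h = 1 and the parallel scale is k = 1/cos φ = sec φ.
Areal scale at 76.8°: h·k = 1.000 × 4.379 = 4.379.
Areal scale at 14.4°: h·k = 1.000 × 1.032 = 1.032.
Ratio = 4.379/1.032 ≈ 4.24.

4.24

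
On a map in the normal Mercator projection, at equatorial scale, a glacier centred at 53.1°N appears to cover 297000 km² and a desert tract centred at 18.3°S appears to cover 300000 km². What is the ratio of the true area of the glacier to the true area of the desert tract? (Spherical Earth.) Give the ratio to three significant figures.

0.396

On Mercator the areal scale is sec²φ, so true area = apparent × cos²φ.
True area of glacier: 297000 × cos²(53.1°) = 297000 × 0.3605 = 107100 km².
True area of desert tract: 300000 × cos²(18.3°) = 300000 × 0.9014 = 270400 km².
Ratio = 107100 / 270400 ≈ 0.396.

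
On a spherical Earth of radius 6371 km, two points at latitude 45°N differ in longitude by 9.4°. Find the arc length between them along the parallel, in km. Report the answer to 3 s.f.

Arc length along a parallel = R cos φ · Δλ (with Δλ in radians).
= 6371 × cos 45° × (9.4° × π/180) = 6371 × 0.7071 × 0.1641 ≈ 739 km.

739 km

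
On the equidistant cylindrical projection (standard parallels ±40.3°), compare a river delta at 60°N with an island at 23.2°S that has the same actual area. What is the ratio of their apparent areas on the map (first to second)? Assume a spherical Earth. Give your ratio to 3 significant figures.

With standard parallel φ₀ = 40.3°, the equirectangular projection gives x = Rλ cos φ₀, y = Rφ, so h = 1 and k = cos 40.3° / cos φ.
Areal scale at 60°: h·k = 1.000 × 1.525 = 1.525.
Areal scale at 23.2°: h·k = 1.000 × 0.8298 = 0.8298.
Ratio = 1.525/0.8298 ≈ 1.84.

1.84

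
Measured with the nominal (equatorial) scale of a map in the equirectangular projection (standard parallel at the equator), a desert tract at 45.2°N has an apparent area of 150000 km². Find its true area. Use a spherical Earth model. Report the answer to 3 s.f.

106000 km²

For the equirectangular projection with φ₀ = 0 (plate carrée), h = 1 along meridians and k = sec φ along parallels.
Areal scale = h·k = 1 × sec φ; at 45.2°, h = 1.000, k = 1.419, so h·k = 1.419.
True area = apparent / (areal scale) = 150000 / 1.419 ≈ 106000 km².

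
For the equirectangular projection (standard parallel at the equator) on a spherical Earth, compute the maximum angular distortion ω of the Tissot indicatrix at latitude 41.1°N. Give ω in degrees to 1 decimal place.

16.2°

For the equirectangular projection with φ₀ = 0 (plate carrée), h = 1 along meridians and k = sec φ along parallels.
At 41.1°: h = 1.000, k = 1.327; principal scales a = 1.327, b = 1.000.
sin(ω/2) = (a − b)/(a + b) = 0.3270/2.327 = 0.1405, so ω = 2 arcsin(0.1405) ≈ 16.2°.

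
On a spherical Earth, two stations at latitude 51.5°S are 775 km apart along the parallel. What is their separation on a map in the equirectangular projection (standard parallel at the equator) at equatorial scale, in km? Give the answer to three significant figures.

1240 km

Plate carrée maps x = Rλ, y = Rφ. The meridian scale is h = 1 and the parallel scale is k = 1/cos φ = sec φ.
Along the parallel, k = sec 51.5° = 1/0.6225 = 1.606.
Map distance = 775 × 1.606 ≈ 1240 km.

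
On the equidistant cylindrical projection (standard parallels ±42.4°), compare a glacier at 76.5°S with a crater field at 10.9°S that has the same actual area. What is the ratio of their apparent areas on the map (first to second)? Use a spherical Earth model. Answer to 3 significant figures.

4.21

In the equirectangular projection with standard parallel φ₀ = 42.4° (x = Rλ cos φ₀, y = Rφ), meridians are true-scale (h = 1) and the parallel scale is k = cos φ₀ / cos φ.
Areal scale at 76.5°: h·k = 1.000 × 3.163 = 3.163.
Areal scale at 10.9°: h·k = 1.000 × 0.7520 = 0.7520.
Ratio = 3.163/0.7520 ≈ 4.21.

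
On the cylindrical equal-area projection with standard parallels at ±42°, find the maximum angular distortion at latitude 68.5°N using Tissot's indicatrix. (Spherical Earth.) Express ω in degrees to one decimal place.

75.0°

Cylindrical equal-area (φ₀ = 42°): h = cos φ / cos 42° along meridians, k = cos 42° / cos φ along parallels; h·k = 1.
At 68.5°: h = 0.4932, k = 2.028; principal scales a = 2.028, b = 0.4932.
sin(ω/2) = (a − b)/(a + b) = 1.534/2.521 = 0.6087, so ω = 2 arcsin(0.6087) ≈ 75.0°.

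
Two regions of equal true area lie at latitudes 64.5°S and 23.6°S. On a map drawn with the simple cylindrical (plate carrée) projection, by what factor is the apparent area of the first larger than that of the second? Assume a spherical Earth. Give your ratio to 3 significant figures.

2.13

In the plate carrée (x = Rλ, y = Rφ), meridians are true-scale (h = 1) and parallels are stretched by k = sec φ.
Areal scale at 64.5°: h·k = 1.000 × 2.323 = 2.323.
Areal scale at 23.6°: h·k = 1.000 × 1.091 = 1.091.
Ratio = 2.323/1.091 ≈ 2.13.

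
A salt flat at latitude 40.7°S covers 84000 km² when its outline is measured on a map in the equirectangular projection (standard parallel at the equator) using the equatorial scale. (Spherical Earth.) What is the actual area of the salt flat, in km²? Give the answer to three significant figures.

For the equirectangular projection with φ₀ = 0 (plate carrée), h = 1 along meridians and k = sec φ along parallels.
Areal scale = h·k = 1 × sec φ; at 40.7°, h = 1.000, k = 1.319, so h·k = 1.319.
True area = apparent / (areal scale) = 84000 / 1.319 ≈ 63700 km².

63700 km²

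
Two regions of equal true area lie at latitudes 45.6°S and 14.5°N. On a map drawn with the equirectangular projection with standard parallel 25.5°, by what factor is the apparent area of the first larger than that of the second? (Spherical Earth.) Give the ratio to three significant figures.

In the equirectangular projection with standard parallel φ₀ = 25.5° (x = Rλ cos φ₀, y = Rφ), meridians are true-scale (h = 1) and the parallel scale is k = cos φ₀ / cos φ.
Areal scale at 45.6°: h·k = 1.000 × 1.290 = 1.290.
Areal scale at 14.5°: h·k = 1.000 × 0.9323 = 0.9323.
Ratio = 1.290/0.9323 ≈ 1.38.

1.38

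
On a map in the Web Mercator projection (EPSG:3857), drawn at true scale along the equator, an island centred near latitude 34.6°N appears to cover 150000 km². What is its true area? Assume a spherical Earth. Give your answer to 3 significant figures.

For Mercator, h = k = sec φ (a conformal cylindrical projection has a single point scale, 1/cos φ).
Areal scale = k² = sec²φ = 1/cos²(34.6°) = 1/0.8231² = 1.476.
True area = apparent / (areal scale) = 150000 / 1.476 ≈ 102000 km².

102000 km²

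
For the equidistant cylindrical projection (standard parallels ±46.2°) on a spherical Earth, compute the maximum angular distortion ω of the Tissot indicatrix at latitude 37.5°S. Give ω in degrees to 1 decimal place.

In the equirectangular projection with standard parallel φ₀ = 46.2° (x = Rλ cos φ₀, y = Rφ), meridians are true-scale (h = 1) and the parallel scale is k = cos φ₀ / cos φ.
At 37.5°: h = 1.000, k = 0.8724; principal scales a = 1.000, b = 0.8724.
sin(ω/2) = (a − b)/(a + b) = 0.1276/1.872 = 0.06813, so ω = 2 arcsin(0.06813) ≈ 7.8°.

7.8°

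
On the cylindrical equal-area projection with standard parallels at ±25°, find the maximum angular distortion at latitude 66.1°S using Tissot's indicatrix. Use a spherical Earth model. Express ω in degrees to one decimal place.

83.7°

For cylindrical equal-area with standard parallel φ₀, h = cos φ / cos φ₀ and k = cos φ₀ / cos φ, so h·k = 1.
At 66.1°: h = 0.4470, k = 2.237; principal scales a = 2.237, b = 0.4470.
sin(ω/2) = (a − b)/(a + b) = 1.790/2.684 = 0.6669, so ω = 2 arcsin(0.6669) ≈ 83.7°.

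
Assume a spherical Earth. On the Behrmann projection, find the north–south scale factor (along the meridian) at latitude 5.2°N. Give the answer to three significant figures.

1.15

The Behrmann projection is cylindrical equal-area with φ₀ = 30°. For cylindrical equal-area with standard parallel φ₀, h = cos φ / cos φ₀ and k = cos φ₀ / cos φ, so h·k = 1.
h = cos 5.2° / cos 30° = 0.9959/0.8660 = 1.150.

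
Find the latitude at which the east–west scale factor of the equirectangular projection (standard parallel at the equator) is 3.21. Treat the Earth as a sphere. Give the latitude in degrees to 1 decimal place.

71.8°

Plate carrée: h = 1, k = sec φ along parallels.
sec φ = 3.21  ⇒  cos φ = 0.3115  ⇒  φ ≈ 71.8°.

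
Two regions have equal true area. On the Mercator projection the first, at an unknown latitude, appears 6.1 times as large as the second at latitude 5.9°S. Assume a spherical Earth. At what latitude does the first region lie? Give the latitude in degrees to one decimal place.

66.3°

For equal true areas on Mercator, apparent areas scale as sec²φ, so the ratio is cos²φ₂ / cos²φ₁.
cos²φ₂ / cos²φ₁ = 6.1  ⇒  cos φ₁ = cos 5.9° / √6.1 = 0.9947/2.470 = 0.4027.
φ₁ = arccos(0.4027) ≈ 66.3°.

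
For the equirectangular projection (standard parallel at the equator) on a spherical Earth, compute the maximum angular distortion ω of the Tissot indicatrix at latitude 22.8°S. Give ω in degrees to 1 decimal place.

For the equirectangular projection with φ₀ = 0 (plate carrée), h = 1 along meridians and k = sec φ along parallels.
At 22.8°: h = 1.000, k = 1.085; principal scales a = 1.085, b = 1.000.
sin(ω/2) = (a − b)/(a + b) = 0.08476/2.085 = 0.04066, so ω = 2 arcsin(0.04066) ≈ 4.7°.

4.7°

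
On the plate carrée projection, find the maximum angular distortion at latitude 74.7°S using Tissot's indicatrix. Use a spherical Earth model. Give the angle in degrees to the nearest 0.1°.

Plate carrée maps x = Rλ, y = Rφ. The meridian scale is h = 1 and the parallel scale is k = 1/cos φ = sec φ.
At 74.7°: h = 1.000, k = 3.790; principal scales a = 3.790, b = 1.000.
sin(ω/2) = (a − b)/(a + b) = 2.790/4.790 = 0.5824, so ω = 2 arcsin(0.5824) ≈ 71.2°.

71.2°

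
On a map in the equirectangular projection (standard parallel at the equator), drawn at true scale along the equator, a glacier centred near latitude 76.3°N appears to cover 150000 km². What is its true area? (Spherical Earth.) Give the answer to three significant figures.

35500 km²

Plate carrée maps x = Rλ, y = Rφ. The meridian scale is h = 1 and the parallel scale is k = 1/cos φ = sec φ.
Areal scale = h·k = 1 × sec φ; at 76.3°, h = 1.000, k = 4.222, so h·k = 4.222.
True area = apparent / (areal scale) = 150000 / 4.222 ≈ 35500 km².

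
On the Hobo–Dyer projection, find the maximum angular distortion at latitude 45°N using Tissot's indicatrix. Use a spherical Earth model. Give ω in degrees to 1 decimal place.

The Hobo–Dyer projection is cylindrical equal-area with φ₀ = 37.5°. For cylindrical equal-area with standard parallel φ₀, h = cos φ / cos φ₀ and k = cos φ₀ / cos φ, so h·k = 1.
At 45°: h = 0.8913, k = 1.122; principal scales a = 1.122, b = 0.8913.
sin(ω/2) = (a − b)/(a + b) = 0.2307/2.013 = 0.1146, so ω = 2 arcsin(0.1146) ≈ 13.2°.

13.2°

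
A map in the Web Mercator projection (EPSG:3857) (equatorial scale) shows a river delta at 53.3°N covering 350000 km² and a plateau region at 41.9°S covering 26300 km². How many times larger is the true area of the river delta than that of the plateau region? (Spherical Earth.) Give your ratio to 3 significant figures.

8.58

On Mercator the areal scale is sec²φ, so true area = apparent × cos²φ.
True area of river delta: 350000 × cos²(53.3°) = 350000 × 0.3572 = 125000 km².
True area of plateau region: 26300 × cos²(41.9°) = 26300 × 0.5540 = 14570 km².
Ratio = 125000 / 14570 ≈ 8.58.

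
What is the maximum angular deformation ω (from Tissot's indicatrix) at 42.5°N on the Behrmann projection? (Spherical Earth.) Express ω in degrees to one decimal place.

18.4°

The Behrmann projection is cylindrical equal-area with φ₀ = 30°. Cylindrical equal-area (φ₀ = 30°): h = cos φ / cos 30° along meridians, k = cos 30° / cos φ along parallels; h·k = 1.
At 42.5°: h = 0.8513, k = 1.175; principal scales a = 1.175, b = 0.8513.
sin(ω/2) = (a − b)/(a + b) = 0.3233/2.026 = 0.1596, so ω = 2 arcsin(0.1596) ≈ 18.4°.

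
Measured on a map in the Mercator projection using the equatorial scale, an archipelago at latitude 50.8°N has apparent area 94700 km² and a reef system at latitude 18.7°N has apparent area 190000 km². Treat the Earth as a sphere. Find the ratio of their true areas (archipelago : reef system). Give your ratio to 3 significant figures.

0.222

Since Mercator area scale is 1/cos²φ, the true area equals the apparent area multiplied by cos²φ.
True area of archipelago: 94700 × cos²(50.8°) = 94700 × 0.3995 = 37830 km².
True area of reef system: 190000 × cos²(18.7°) = 190000 × 0.8972 = 170500 km².
Ratio = 37830 / 170500 ≈ 0.222.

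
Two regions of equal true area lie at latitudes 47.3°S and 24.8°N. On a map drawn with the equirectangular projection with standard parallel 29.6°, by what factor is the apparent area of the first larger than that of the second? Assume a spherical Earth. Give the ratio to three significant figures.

1.34

In the equirectangular projection with standard parallel φ₀ = 29.6° (x = Rλ cos φ₀, y = Rφ), meridians are true-scale (h = 1) and the parallel scale is k = cos φ₀ / cos φ.
Areal scale at 47.3°: h·k = 1.000 × 1.282 = 1.282.
Areal scale at 24.8°: h·k = 1.000 × 0.9578 = 0.9578.
Ratio = 1.282/0.9578 ≈ 1.34.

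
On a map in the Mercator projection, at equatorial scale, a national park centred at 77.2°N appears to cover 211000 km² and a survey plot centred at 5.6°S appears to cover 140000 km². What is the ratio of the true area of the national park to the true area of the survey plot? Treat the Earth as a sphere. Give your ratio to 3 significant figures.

0.0747

Since Mercator area scale is 1/cos²φ, the true area equals the apparent area multiplied by cos²φ.
True area of national park: 211000 × cos²(77.2°) = 211000 × 0.04908 = 10360 km².
True area of survey plot: 140000 × cos²(5.6°) = 140000 × 0.9905 = 138700 km².
Ratio = 10360 / 138700 ≈ 0.0747.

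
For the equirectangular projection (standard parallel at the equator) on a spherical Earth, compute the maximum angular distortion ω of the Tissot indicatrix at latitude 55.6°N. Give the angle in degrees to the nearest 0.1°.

In the plate carrée (x = Rλ, y = Rφ), meridians are true-scale (h = 1) and parallels are stretched by k = sec φ.
At 55.6°: h = 1.000, k = 1.770; principal scales a = 1.770, b = 1.000.
sin(ω/2) = (a − b)/(a + b) = 0.7700/2.770 = 0.2780, so ω = 2 arcsin(0.2780) ≈ 32.3°.

32.3°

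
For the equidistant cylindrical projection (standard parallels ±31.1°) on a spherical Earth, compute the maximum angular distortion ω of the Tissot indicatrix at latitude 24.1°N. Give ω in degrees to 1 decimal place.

In the equirectangular projection with standard parallel φ₀ = 31.1° (x = Rλ cos φ₀, y = Rφ), meridians are true-scale (h = 1) and the parallel scale is k = cos φ₀ / cos φ.
At 24.1°: h = 1.000, k = 0.9380; principal scales a = 1.000, b = 0.9380.
sin(ω/2) = (a − b)/(a + b) = 0.06197/1.938 = 0.03198, so ω = 2 arcsin(0.03198) ≈ 3.7°.

3.7°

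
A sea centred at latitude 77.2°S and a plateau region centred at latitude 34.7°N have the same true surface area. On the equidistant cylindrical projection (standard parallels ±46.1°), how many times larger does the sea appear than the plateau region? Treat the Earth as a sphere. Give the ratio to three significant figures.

The equidistant cylindrical projection with φ₀ = 46.1° has h = 1 (meridians true) and k = cos φ₀ / cos φ along parallels.
Areal scale at 77.2°: h·k = 1.000 × 3.130 = 3.130.
Areal scale at 34.7°: h·k = 1.000 × 0.8434 = 0.8434.
Ratio = 3.130/0.8434 ≈ 3.71.

3.71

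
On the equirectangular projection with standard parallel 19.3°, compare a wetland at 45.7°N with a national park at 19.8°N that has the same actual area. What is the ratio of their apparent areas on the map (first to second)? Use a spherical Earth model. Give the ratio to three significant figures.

1.35

With standard parallel φ₀ = 19.3°, the equirectangular projection gives x = Rλ cos φ₀, y = Rφ, so h = 1 and k = cos 19.3° / cos φ.
Areal scale at 45.7°: h·k = 1.000 × 1.351 = 1.351.
Areal scale at 19.8°: h·k = 1.000 × 1.003 = 1.003.
Ratio = 1.351/1.003 ≈ 1.35.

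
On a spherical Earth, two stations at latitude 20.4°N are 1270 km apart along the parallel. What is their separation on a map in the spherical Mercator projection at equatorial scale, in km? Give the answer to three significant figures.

For Mercator, h = k = sec φ (a conformal cylindrical projection has a single point scale, 1/cos φ).
Along the parallel, k = sec 20.4° = 1/0.9373 = 1.067.
Map distance = 1270 × 1.067 ≈ 1350 km.

1350 km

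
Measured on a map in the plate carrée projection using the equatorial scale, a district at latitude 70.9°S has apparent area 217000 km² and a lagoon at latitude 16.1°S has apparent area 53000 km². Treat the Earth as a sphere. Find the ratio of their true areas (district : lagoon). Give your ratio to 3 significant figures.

On the plate carrée, areal scale = h·k = 1 × sec φ, so true area = apparent × cos φ.
True area of district: 217000 × cos(70.9°) = 217000 × 0.3272 = 71010 km².
True area of lagoon: 53000 × cos(16.1°) = 53000 × 0.9608 = 50920 km².
Ratio = 71010 / 50920 ≈ 1.39.

1.39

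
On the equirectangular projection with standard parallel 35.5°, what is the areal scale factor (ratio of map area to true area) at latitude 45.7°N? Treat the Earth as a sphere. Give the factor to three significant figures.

1.17

The equidistant cylindrical projection with φ₀ = 35.5° has h = 1 (meridians true) and k = cos φ₀ / cos φ along parallels.
Areal scale = h·k = 1 × cos φ₀ / cos φ; at 45.7°, h = 1.000, k = 1.166, so h·k = 1.166.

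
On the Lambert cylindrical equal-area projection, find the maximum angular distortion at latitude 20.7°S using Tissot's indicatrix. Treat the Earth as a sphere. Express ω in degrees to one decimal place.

7.6°

The Lambert cylindrical equal-area projection is the cylindrical equal-area projection with its standard parallel at the equator (φ₀ = 0). A cylindrical equal-area projection with standard parallel φ₀ has meridian scale h = cos φ / cos φ₀ and parallel scale k = cos φ₀ / cos φ (so areas are preserved, h·k = 1).
At 20.7°: h = 0.9354, k = 1.069; principal scales a = 1.069, b = 0.9354.
sin(ω/2) = (a − b)/(a + b) = 0.1336/2.004 = 0.06664, so ω = 2 arcsin(0.06664) ≈ 7.6°.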